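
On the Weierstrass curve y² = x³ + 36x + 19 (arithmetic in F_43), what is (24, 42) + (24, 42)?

(6, 35)

tangent at (24, 42): λ = (3·24² + 36)/(2·42) ≡ 1/41. 41⁻¹ ≡ 21 (mod 43), so λ ≡ 1·21 ≡ 21.
  x = λ² - 24 - 24 = 441 - 48 ≡ 6; y = λ·(24 - 6) - 42 ≡ 35. → (6, 35)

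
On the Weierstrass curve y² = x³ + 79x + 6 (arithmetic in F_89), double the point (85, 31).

(72, 43)

tangent at (85, 31): λ = (3·85² + 79)/(2·31) ≡ 38/62. 62⁻¹ ≡ 56 (mod 89), so λ ≡ 38·56 ≡ 81.
  x = λ² - 85 - 85 = 6561 - 170 ≡ 72; y = λ·(85 - 72) - 31 ≡ 43. → (72, 43)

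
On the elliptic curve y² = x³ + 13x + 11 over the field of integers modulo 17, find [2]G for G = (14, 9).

(8, 10)

tangent at (14, 9): λ = (3·14² + 13)/(2·9) ≡ 6/1. 1⁻¹ ≡ 1 (mod 17), so λ ≡ 6·1 ≡ 6.
  x = λ² - 14 - 14 = 36 - 28 ≡ 8; y = λ·(14 - 8) - 9 ≡ 10. → (8, 10)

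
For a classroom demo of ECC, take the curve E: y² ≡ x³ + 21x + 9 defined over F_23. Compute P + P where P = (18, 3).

tangent at (18, 3): λ = (3·18² + 21)/(2·3) ≡ 4/6. 6⁻¹ ≡ 4 (mod 23) since 6·4 = 24 ≡ 1, so λ ≡ 4·4 ≡ 16.
  x = λ² - 18 - 18 = 256 - 36 ≡ 13; y = λ·(18 - 13) - 3 ≡ 8. → (13, 8)

(13, 8)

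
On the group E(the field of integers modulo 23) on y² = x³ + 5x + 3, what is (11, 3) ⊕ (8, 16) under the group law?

(10, 8)

(11, 3) + (8, 16). λ = (16 - 3)/(8 - 11) ≡ 13/20 mod 23. 20⁻¹ ≡ 15 (mod 23), so λ ≡ 11.
  x = λ² - 11 - 8 = 121 - 19 ≡ 10; y = λ·(11 - 10) - 3 ≡ 8. → (10, 8)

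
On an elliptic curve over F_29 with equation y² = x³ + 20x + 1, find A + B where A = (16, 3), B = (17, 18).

(18, 25)

(16, 3) + (17, 18). λ = (18 - 3)/(17 - 16) ≡ 15/1 mod 29. 1⁻¹ ≡ 1 (mod 29), so λ ≡ 15.
  x = λ² - 16 - 17 = 225 - 33 ≡ 18; y = λ·(16 - 18) - 3 ≡ 25. → (18, 25)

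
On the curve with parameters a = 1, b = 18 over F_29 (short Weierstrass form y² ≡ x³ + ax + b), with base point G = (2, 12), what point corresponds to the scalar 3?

Repeated addition: build up to 3G.
2G: tangent at (2, 12): λ = (3·2² + 1)/(2·12) ≡ 13/24. 24⁻¹ ≡ 23 (mod 29) since 24·23 = 552 ≡ 1, so λ ≡ 13·23 ≡ 9.
  x = λ² - 2 - 2 = 81 - 4 ≡ 19; y = λ·(2 - 19) - 12 ≡ 9. → (19, 9)
3G: (19, 9) + (2, 12). λ = (12 - 9)/(2 - 19) ≡ 3/12 mod 29. 12⁻¹ ≡ 17 (mod 29) since 12·17 = 204 ≡ 1, so λ ≡ 22.
  x = λ² - 19 - 2 = 484 - 21 ≡ 28; y = λ·(19 - 28) - 9 ≡ 25. → (28, 25)

(28, 25)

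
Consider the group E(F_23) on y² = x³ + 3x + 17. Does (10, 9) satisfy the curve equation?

yes

y² = 9² ≡ 12; x³ + 3x + 17 = 1047 ≡ 12 (mod 23). 12 = 12.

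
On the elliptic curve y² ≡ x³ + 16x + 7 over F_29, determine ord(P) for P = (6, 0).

2P: (6, 0) + (6, 0): same x and y₁ ≡ -y₂, so the sum is ∞.
2P = ∞, so the order is 2.

2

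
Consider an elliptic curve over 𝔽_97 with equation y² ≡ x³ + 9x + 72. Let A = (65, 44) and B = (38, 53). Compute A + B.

(65, 44) + (38, 53). λ = (53 - 44)/(38 - 65) ≡ 9/70 mod 97. 70⁻¹ ≡ 79 (mod 97) since 70·79 = 5530 ≡ 1, so λ ≡ 32.
  x = λ² - 65 - 38 = 1024 - 103 ≡ 48; y = λ·(65 - 48) - 44 ≡ 15. → (48, 15)

(48, 15)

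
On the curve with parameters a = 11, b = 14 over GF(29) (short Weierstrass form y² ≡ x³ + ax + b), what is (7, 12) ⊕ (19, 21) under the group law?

(7, 12) + (19, 21). λ = (21 - 12)/(19 - 7) ≡ 9/12 mod 29. 12⁻¹ ≡ 17 (mod 29) since 12·17 = 204 ≡ 1, so λ ≡ 8.
  x = λ² - 7 - 19 = 64 - 26 ≡ 9; y = λ·(7 - 9) - 12 ≡ 1. → (9, 1)

(9, 1)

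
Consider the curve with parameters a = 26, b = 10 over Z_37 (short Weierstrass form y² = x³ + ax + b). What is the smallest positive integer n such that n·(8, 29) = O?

2P: tangent at (8, 29): λ = (3·8² + 26)/(2·29) ≡ 33/21. 21⁻¹ ≡ 30 (mod 37) since 21·30 = 630 ≡ 1, so λ ≡ 33·30 ≡ 28.
  x = λ² - 8 - 8 = 784 - 16 ≡ 28; y = λ·(8 - 28) - 29 ≡ 3. → (28, 3)
3P: (28, 3) + (8, 29). λ = (29 - 3)/(8 - 28) ≡ 26/17 mod 37. 17⁻¹ ≡ 24 (mod 37), so λ ≡ 32.
  x = λ² - 28 - 8 = 1024 - 36 ≡ 26; y = λ·(28 - 26) - 3 ≡ 24. → (26, 24)
4P: (26, 24) + (8, 29). λ = (29 - 24)/(8 - 26) ≡ 5/19 mod 37. 19⁻¹ ≡ 2 (mod 37), so λ ≡ 10.
  x = λ² - 26 - 8 = 100 - 34 ≡ 29; y = λ·(26 - 29) - 24 ≡ 20. → (29, 20)
5P: (29, 20) + (8, 29). λ = (29 - 20)/(8 - 29) ≡ 9/16 mod 37. 16⁻¹ ≡ 7 (mod 37) since 16·7 = 112 ≡ 1, so λ ≡ 26.
  x = λ² - 29 - 8 = 676 - 37 ≡ 10; y = λ·(29 - 10) - 20 ≡ 30. → (10, 30)
6P: (10, 30) + (8, 29). λ = (29 - 30)/(8 - 10) ≡ 36/35 mod 37. 35⁻¹ ≡ 18 (mod 37) since 35·18 = 630 ≡ 1, so λ ≡ 19.
  x = λ² - 10 - 8 = 361 - 18 ≡ 10; y = λ·(10 - 10) - 30 ≡ 7. → (10, 7)
7P: (10, 7) + (8, 29). λ = (29 - 7)/(8 - 10) ≡ 22/35 mod 37. 35⁻¹ ≡ 18 (mod 37), so λ ≡ 26.
  x = λ² - 10 - 8 = 676 - 18 ≡ 29; y = λ·(10 - 29) - 7 ≡ 17. → (29, 17)
8P: (29, 17) + (8, 29). λ = (29 - 17)/(8 - 29) ≡ 12/16 mod 37. 16⁻¹ ≡ 7 (mod 37) since 16·7 = 112 ≡ 1, so λ ≡ 10.
  x = λ² - 29 - 8 = 100 - 37 ≡ 26; y = λ·(29 - 26) - 17 ≡ 13. → (26, 13)
9P: (26, 13) + (8, 29). λ = (29 - 13)/(8 - 26) ≡ 16/19 mod 37. 19⁻¹ ≡ 2 (mod 37) since 19·2 = 38 ≡ 1, so λ ≡ 32.
  x = λ² - 26 - 8 = 1024 - 34 ≡ 28; y = λ·(26 - 28) - 13 ≡ 34. → (28, 34)
10P: (28, 34) + (8, 29). λ = (29 - 34)/(8 - 28) ≡ 32/17 mod 37. 17⁻¹ ≡ 24 (mod 37), so λ ≡ 28.
  x = λ² - 28 - 8 = 784 - 36 ≡ 8; y = λ·(28 - 8) - 34 ≡ 8. → (8, 8)
11P: (8, 8) + (8, 29): same x and y₁ ≡ -y₂, so the sum is O.
11P = O, so the order is 11.

11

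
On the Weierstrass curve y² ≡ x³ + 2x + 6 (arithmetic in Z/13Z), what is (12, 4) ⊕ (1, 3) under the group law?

(12, 4) + (1, 3). λ = (3 - 4)/(1 - 12) ≡ 12/2 mod 13. 2⁻¹ ≡ 7 (mod 13) since 2·7 = 14 ≡ 1, so λ ≡ 6.
  x = λ² - 12 - 1 = 36 - 13 ≡ 10; y = λ·(12 - 10) - 4 ≡ 8. → (10, 8)

(10, 8)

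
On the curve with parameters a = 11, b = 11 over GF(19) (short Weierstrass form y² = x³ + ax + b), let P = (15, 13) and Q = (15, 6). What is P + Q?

The two points share x = 15 and their y-coordinates satisfy 13 + 6 ≡ 0 (mod 19), so they are inverses. Their sum is O.

O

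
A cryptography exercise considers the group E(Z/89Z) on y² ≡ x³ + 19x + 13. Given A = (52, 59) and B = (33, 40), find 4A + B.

(25, 87)

First 4A:
Repeated addition: build up to 4A.
2A: tangent at (52, 59): λ = (3·52² + 19)/(2·59) ≡ 32/29. 29⁻¹ ≡ 43 (mod 89) since 29·43 = 1247 ≡ 1, so λ ≡ 32·43 ≡ 41.
  x = λ² - 52 - 52 = 1681 - 104 ≡ 64; y = λ·(52 - 64) - 59 ≡ 72. → (64, 72)
3A: (64, 72) + (52, 59). λ = (59 - 72)/(52 - 64) ≡ 76/77 mod 89. 77⁻¹ ≡ 37 (mod 89), so λ ≡ 53.
  x = λ² - 64 - 52 = 2809 - 116 ≡ 23; y = λ·(64 - 23) - 72 ≡ 54. → (23, 54)
4A: (23, 54) + (52, 59). λ = (59 - 54)/(52 - 23) ≡ 5/29 mod 89. 29⁻¹ ≡ 43 (mod 89), so λ ≡ 37.
  x = λ² - 23 - 52 = 1369 - 75 ≡ 48; y = λ·(23 - 48) - 54 ≡ 0. → (48, 0)
4A = (48, 0).
Finally 4A + B:
(48, 0) + (33, 40). λ = (40 - 0)/(33 - 48) ≡ 40/74 mod 89. 74⁻¹ ≡ 83 (mod 89) since 74·83 = 6142 ≡ 1, so λ ≡ 27.
  x = λ² - 48 - 33 = 729 - 81 ≡ 25; y = λ·(48 - 25) - 0 ≡ 87. → (25, 87)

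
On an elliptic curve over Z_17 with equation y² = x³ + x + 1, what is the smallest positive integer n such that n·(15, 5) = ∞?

2P: tangent at (15, 5): λ = (3·15² + 1)/(2·5) ≡ 13/10. 10⁻¹ ≡ 12 (mod 17), so λ ≡ 13·12 ≡ 3.
  x = λ² - 15 - 15 = 9 - 30 ≡ 13; y = λ·(15 - 13) - 5 ≡ 1. → (13, 1)
3P: (13, 1) + (15, 5). λ = (5 - 1)/(15 - 13) ≡ 4/2 mod 17. 2⁻¹ ≡ 9 (mod 17), so λ ≡ 2.
  x = λ² - 13 - 15 = 4 - 28 ≡ 10; y = λ·(13 - 10) - 1 ≡ 5. → (10, 5)
4P: (10, 5) + (15, 5). λ = (5 - 5)/(15 - 10) ≡ 0/5 mod 17. 5⁻¹ ≡ 7 (mod 17) since 5·7 = 35 ≡ 1, so λ ≡ 0.
  x = λ² - 10 - 15 = 0 - 25 ≡ 9; y = λ·(10 - 9) - 5 ≡ 12. → (9, 12)
5P: (9, 12) + (15, 5). λ = (5 - 12)/(15 - 9) ≡ 10/6 mod 17. 6⁻¹ ≡ 3 (mod 17) since 6·3 = 18 ≡ 1, so λ ≡ 13.
  x = λ² - 9 - 15 = 169 - 24 ≡ 9; y = λ·(9 - 9) - 12 ≡ 5. → (9, 5)
6P: (9, 5) + (15, 5). λ = (5 - 5)/(15 - 9) ≡ 0/6 mod 17. 6⁻¹ ≡ 3 (mod 17) since 6·3 = 18 ≡ 1, so λ ≡ 0.
  x = λ² - 9 - 15 = 0 - 24 ≡ 10; y = λ·(9 - 10) - 5 ≡ 12. → (10, 12)
7P: (10, 12) + (15, 5). λ = (5 - 12)/(15 - 10) ≡ 10/5 mod 17. 5⁻¹ ≡ 7 (mod 17), so λ ≡ 2.
  x = λ² - 10 - 15 = 4 - 25 ≡ 13; y = λ·(10 - 13) - 12 ≡ 16. → (13, 16)
8P: (13, 16) + (15, 5). λ = (5 - 16)/(15 - 13) ≡ 6/2 mod 17. 2⁻¹ ≡ 9 (mod 17), so λ ≡ 3.
  x = λ² - 13 - 15 = 9 - 28 ≡ 15; y = λ·(13 - 15) - 16 ≡ 12. → (15, 12)
9P: (15, 12) + (15, 5): same x and y₁ ≡ -y₂, so the sum is ∞.
9P = ∞, so the order is 9.

9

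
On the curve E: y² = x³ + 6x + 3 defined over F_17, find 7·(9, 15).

Write P = (9, 15).
Repeated addition: build up to 7P.
2P: tangent at (9, 15): λ = (3·9² + 6)/(2·15) ≡ 11/13. 13⁻¹ ≡ 4 (mod 17), so λ ≡ 11·4 ≡ 10.
  x = λ² - 9 - 9 = 100 - 18 ≡ 14; y = λ·(9 - 14) - 15 ≡ 3. → (14, 3)
3P: (14, 3) + (9, 15). λ = (15 - 3)/(9 - 14) ≡ 12/12 mod 17. 12⁻¹ ≡ 10 (mod 17), so λ ≡ 1.
  x = λ² - 14 - 9 = 1 - 23 ≡ 12; y = λ·(14 - 12) - 3 ≡ 16. → (12, 16)
4P: (12, 16) + (9, 15). λ = (15 - 16)/(9 - 12) ≡ 16/14 mod 17. 14⁻¹ ≡ 11 (mod 17), so λ ≡ 6.
  x = λ² - 12 - 9 = 36 - 21 ≡ 15; y = λ·(12 - 15) - 16 ≡ 0. → (15, 0)
5P: (15, 0) + (9, 15). λ = (15 - 0)/(9 - 15) ≡ 15/11 mod 17. 11⁻¹ ≡ 14 (mod 17), so λ ≡ 6.
  x = λ² - 15 - 9 = 36 - 24 ≡ 12; y = λ·(15 - 12) - 0 ≡ 1. → (12, 1)
6P: (12, 1) + (9, 15). λ = (15 - 1)/(9 - 12) ≡ 14/14 mod 17. 14⁻¹ ≡ 11 (mod 17), so λ ≡ 1.
  x = λ² - 12 - 9 = 1 - 21 ≡ 14; y = λ·(12 - 14) - 1 ≡ 14. → (14, 14)
7P: (14, 14) + (9, 15). λ = (15 - 14)/(9 - 14) ≡ 1/12 mod 17. 12⁻¹ ≡ 10 (mod 17) since 12·10 = 120 ≡ 1, so λ ≡ 10.
  x = λ² - 14 - 9 = 100 - 23 ≡ 9; y = λ·(14 - 9) - 14 ≡ 2. → (9, 2)

(9, 2)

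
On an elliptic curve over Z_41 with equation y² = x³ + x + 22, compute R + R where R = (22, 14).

(29, 2)

tangent at (22, 14): λ = (3·22² + 1)/(2·14) ≡ 18/28. 28⁻¹ ≡ 22 (mod 41), so λ ≡ 18·22 ≡ 27.
  x = λ² - 22 - 22 = 729 - 44 ≡ 29; y = λ·(22 - 29) - 14 ≡ 2. → (29, 2)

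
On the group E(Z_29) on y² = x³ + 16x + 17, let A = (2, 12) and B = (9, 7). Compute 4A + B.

(28, 0)

First 4A:
Repeated addition: build up to 4A.
2A: tangent at (2, 12): λ = (3·2² + 16)/(2·12) ≡ 28/24. 24⁻¹ ≡ 23 (mod 29) since 24·23 = 552 ≡ 1, so λ ≡ 28·23 ≡ 6.
  x = λ² - 2 - 2 = 36 - 4 ≡ 3; y = λ·(2 - 3) - 12 ≡ 11. → (3, 11)
3A: (3, 11) + (2, 12). λ = (12 - 11)/(2 - 3) ≡ 1/28 mod 29. 28⁻¹ ≡ 28 (mod 29) since 28·28 = 784 ≡ 1, so λ ≡ 28.
  x = λ² - 3 - 2 = 784 - 5 ≡ 25; y = λ·(3 - 25) - 11 ≡ 11. → (25, 11)
4A: (25, 11) + (2, 12). λ = (12 - 11)/(2 - 25) ≡ 1/6 mod 29. 6⁻¹ ≡ 5 (mod 29) since 6·5 = 30 ≡ 1, so λ ≡ 5.
  x = λ² - 25 - 2 = 25 - 27 ≡ 27; y = λ·(25 - 27) - 11 ≡ 8. → (27, 8)
4A = (27, 8).
Finally 4A + B:
(27, 8) + (9, 7). λ = (7 - 8)/(9 - 27) ≡ 28/11 mod 29. 11⁻¹ ≡ 8 (mod 29) since 11·8 = 88 ≡ 1, so λ ≡ 21.
  x = λ² - 27 - 9 = 441 - 36 ≡ 28; y = λ·(27 - 28) - 8 ≡ 0. → (28, 0)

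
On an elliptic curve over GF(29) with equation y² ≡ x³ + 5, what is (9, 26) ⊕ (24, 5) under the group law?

(9, 26) + (24, 5). λ = (5 - 26)/(24 - 9) ≡ 8/15 mod 29. 15⁻¹ ≡ 2 (mod 29) since 15·2 = 30 ≡ 1, so λ ≡ 16.
  x = λ² - 9 - 24 = 256 - 33 ≡ 20; y = λ·(9 - 20) - 26 ≡ 1. → (20, 1)

(20, 1)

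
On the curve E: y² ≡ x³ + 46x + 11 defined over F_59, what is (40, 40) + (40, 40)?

tangent at (40, 40): λ = (3·40² + 46)/(2·40) ≡ 8/21. 21⁻¹ ≡ 45 (mod 59) since 21·45 = 945 ≡ 1, so λ ≡ 8·45 ≡ 6.
  x = λ² - 40 - 40 = 36 - 80 ≡ 15; y = λ·(40 - 15) - 40 ≡ 51. → (15, 51)

(15, 51)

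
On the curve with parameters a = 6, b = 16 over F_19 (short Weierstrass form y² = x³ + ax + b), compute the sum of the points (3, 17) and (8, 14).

(3, 17) + (8, 14). λ = (14 - 17)/(8 - 3) ≡ 16/5 mod 19. 5⁻¹ ≡ 4 (mod 19), so λ ≡ 7.
  x = λ² - 3 - 8 = 49 - 11 ≡ 0; y = λ·(3 - 0) - 17 ≡ 4. → (0, 4)

(0, 4)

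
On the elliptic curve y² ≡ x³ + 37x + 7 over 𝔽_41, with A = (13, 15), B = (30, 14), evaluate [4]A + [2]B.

(29, 7)

First 4A:
Double-and-add on 4 = (100)₂. Start with A = (13, 15) for the leading 1-bit.
double: tangent at (13, 15): λ = (3·13² + 37)/(2·15) ≡ 11/30. 30⁻¹ ≡ 26 (mod 41) since 30·26 = 780 ≡ 1, so λ ≡ 11·26 ≡ 40.
  x = λ² - 13 - 13 = 1600 - 26 ≡ 16; y = λ·(13 - 16) - 15 ≡ 29. → (16, 29)
double: tangent at (16, 29): λ = (3·16² + 37)/(2·29) ≡ 26/17. 17⁻¹ ≡ 29 (mod 41), so λ ≡ 26·29 ≡ 16.
  x = λ² - 16 - 16 = 256 - 32 ≡ 19; y = λ·(16 - 19) - 29 ≡ 5. → (19, 5)
4A = (19, 5).
Next 2B:
Repeated addition: build up to 2B.
2B: tangent at (30, 14): λ = (3·30² + 37)/(2·14) ≡ 31/28. 28⁻¹ ≡ 22 (mod 41), so λ ≡ 31·22 ≡ 26.
  x = λ² - 30 - 30 = 676 - 60 ≡ 1; y = λ·(30 - 1) - 14 ≡ 2. → (1, 2)
2B = (1, 2).
Finally 4A + 2B:
(19, 5) + (1, 2). λ = (2 - 5)/(1 - 19) ≡ 38/23 mod 41. 23⁻¹ ≡ 25 (mod 41), so λ ≡ 7.
  x = λ² - 19 - 1 = 49 - 20 ≡ 29; y = λ·(19 - 29) - 5 ≡ 7. → (29, 7)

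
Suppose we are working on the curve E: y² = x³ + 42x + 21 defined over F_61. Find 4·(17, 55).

Write Q = (17, 55).
Double-and-add on 4 = (100)₂. Start with Q = (17, 55) for the leading 1-bit.
double: tangent at (17, 55): λ = (3·17² + 42)/(2·55) ≡ 55/49. 49⁻¹ ≡ 5 (mod 61) since 49·5 = 245 ≡ 1, so λ ≡ 55·5 ≡ 31.
  x = λ² - 17 - 17 = 961 - 34 ≡ 12; y = λ·(17 - 12) - 55 ≡ 39. → (12, 39)
double: tangent at (12, 39): λ = (3·12² + 42)/(2·39) ≡ 47/17. 17⁻¹ ≡ 18 (mod 61) since 17·18 = 306 ≡ 1, so λ ≡ 47·18 ≡ 53.
  x = λ² - 12 - 12 = 2809 - 24 ≡ 40; y = λ·(12 - 40) - 39 ≡ 2. → (40, 2)

(40, 2)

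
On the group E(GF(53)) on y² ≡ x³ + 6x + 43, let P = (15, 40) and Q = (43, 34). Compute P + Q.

(11, 50)

(15, 40) + (43, 34). λ = (34 - 40)/(43 - 15) ≡ 47/28 mod 53. 28⁻¹ ≡ 36 (mod 53) since 28·36 = 1008 ≡ 1, so λ ≡ 49.
  x = λ² - 15 - 43 = 2401 - 58 ≡ 11; y = λ·(15 - 11) - 40 ≡ 50. → (11, 50)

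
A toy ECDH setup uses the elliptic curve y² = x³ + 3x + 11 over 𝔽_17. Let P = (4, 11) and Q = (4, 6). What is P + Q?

O

The two points share x = 4 and their y-coordinates satisfy 11 + 6 ≡ 0 (mod 17), so they are inverses. Their sum is ∞.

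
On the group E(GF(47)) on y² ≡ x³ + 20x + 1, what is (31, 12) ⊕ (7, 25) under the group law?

(31, 12) + (7, 25). λ = (25 - 12)/(7 - 31) ≡ 13/23 mod 47. 23⁻¹ ≡ 45 (mod 47) since 23·45 = 1035 ≡ 1, so λ ≡ 21.
  x = λ² - 31 - 7 = 441 - 38 ≡ 27; y = λ·(31 - 27) - 12 ≡ 25. → (27, 25)

(27, 25)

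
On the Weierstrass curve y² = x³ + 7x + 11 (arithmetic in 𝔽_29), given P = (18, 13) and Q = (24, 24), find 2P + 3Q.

First 2P:
Repeated addition: build up to 2P.
2P: tangent at (18, 13): λ = (3·18² + 7)/(2·13) ≡ 22/26. 26⁻¹ ≡ 19 (mod 29), so λ ≡ 22·19 ≡ 12.
  x = λ² - 18 - 18 = 144 - 36 ≡ 21; y = λ·(18 - 21) - 13 ≡ 9. → (21, 9)
2P = (21, 9).
Next 3Q:
Repeated addition: build up to 3Q.
2Q: tangent at (24, 24): λ = (3·24² + 7)/(2·24) ≡ 24/19. 19⁻¹ ≡ 26 (mod 29), so λ ≡ 24·26 ≡ 15.
  x = λ² - 24 - 24 = 225 - 48 ≡ 3; y = λ·(24 - 3) - 24 ≡ 1. → (3, 1)
3Q: (3, 1) + (24, 24). λ = (24 - 1)/(24 - 3) ≡ 23/21 mod 29. 21⁻¹ ≡ 18 (mod 29), so λ ≡ 8.
  x = λ² - 3 - 24 = 64 - 27 ≡ 8; y = λ·(3 - 8) - 1 ≡ 17. → (8, 17)
3Q = (8, 17).
Finally 2P + 3Q:
(21, 9) + (8, 17). λ = (17 - 9)/(8 - 21) ≡ 8/16 mod 29. 16⁻¹ ≡ 20 (mod 29) since 16·20 = 320 ≡ 1, so λ ≡ 15.
  x = λ² - 21 - 8 = 225 - 29 ≡ 22; y = λ·(21 - 22) - 9 ≡ 5. → (22, 5)

(22, 5)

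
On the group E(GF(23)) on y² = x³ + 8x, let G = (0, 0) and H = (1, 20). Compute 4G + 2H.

(2, 1)

First 4G:
Double-and-add on 4 = (100)₂. Start with G = (0, 0) for the leading 1-bit.
double: (0, 0) + (0, 0): same x and y₁ ≡ -y₂, so the sum is the point at infinity.
double: the point at infinity + the point at infinity = the point at infinity (identity).
4G = the point at infinity.
Next 2H:
Repeated addition: build up to 2H.
2H: tangent at (1, 20): λ = (3·1² + 8)/(2·20) ≡ 11/17. 17⁻¹ ≡ 19 (mod 23) since 17·19 = 323 ≡ 1, so λ ≡ 11·19 ≡ 2.
  x = λ² - 1 - 1 = 4 - 2 ≡ 2; y = λ·(1 - 2) - 20 ≡ 1. → (2, 1)
2H = (2, 1).
Finally 4G + 2H:
the point at infinity + (2, 1) = (2, 1) (identity).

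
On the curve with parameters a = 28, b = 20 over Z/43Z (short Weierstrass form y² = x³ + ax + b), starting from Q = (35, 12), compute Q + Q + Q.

Repeated addition: build up to 3Q.
2Q: tangent at (35, 12): λ = (3·35² + 28)/(2·12) ≡ 5/24. 24⁻¹ ≡ 9 (mod 43) since 24·9 = 216 ≡ 1, so λ ≡ 5·9 ≡ 2.
  x = λ² - 35 - 35 = 4 - 70 ≡ 20; y = λ·(35 - 20) - 12 ≡ 18. → (20, 18)
3Q: (20, 18) + (35, 12). λ = (12 - 18)/(35 - 20) ≡ 37/15 mod 43. 15⁻¹ ≡ 23 (mod 43) since 15·23 = 345 ≡ 1, so λ ≡ 34.
  x = λ² - 20 - 35 = 1156 - 55 ≡ 26; y = λ·(20 - 26) - 18 ≡ 36. → (26, 36)

(26, 36)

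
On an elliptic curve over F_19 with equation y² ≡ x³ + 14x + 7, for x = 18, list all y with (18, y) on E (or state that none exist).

7, 12

x³ + 14x + 7 = 6091 ≡ 11 (mod 19).
Square roots of 11 mod 19: 7 and 12 (since 7² = 49 ≡ 11).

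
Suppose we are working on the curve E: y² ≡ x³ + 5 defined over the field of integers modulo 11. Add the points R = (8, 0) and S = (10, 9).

(8, 0) + (10, 9). λ = (9 - 0)/(10 - 8) ≡ 9/2 mod 11. 2⁻¹ ≡ 6 (mod 11) since 2·6 = 12 ≡ 1, so λ ≡ 10.
  x = λ² - 8 - 10 = 100 - 18 ≡ 5; y = λ·(8 - 5) - 0 ≡ 8. → (5, 8)

(5, 8)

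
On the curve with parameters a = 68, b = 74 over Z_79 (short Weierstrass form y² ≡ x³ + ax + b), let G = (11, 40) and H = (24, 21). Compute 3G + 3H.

First 3G:
Repeated addition: build up to 3G.
2G: tangent at (11, 40): λ = (3·11² + 68)/(2·40) ≡ 36/1. 1⁻¹ ≡ 1 (mod 79), so λ ≡ 36·1 ≡ 36.
  x = λ² - 11 - 11 = 1296 - 22 ≡ 10; y = λ·(11 - 10) - 40 ≡ 75. → (10, 75)
3G: (10, 75) + (11, 40). λ = (40 - 75)/(11 - 10) ≡ 44/1 mod 79. 1⁻¹ ≡ 1 (mod 79), so λ ≡ 44.
  x = λ² - 10 - 11 = 1936 - 21 ≡ 19; y = λ·(10 - 19) - 75 ≡ 3. → (19, 3)
3G = (19, 3).
Next 3H:
Repeated addition: build up to 3H.
2H: tangent at (24, 21): λ = (3·24² + 68)/(2·21) ≡ 58/42. 42⁻¹ ≡ 32 (mod 79), so λ ≡ 58·32 ≡ 39.
  x = λ² - 24 - 24 = 1521 - 48 ≡ 51; y = λ·(24 - 51) - 21 ≡ 32. → (51, 32)
3H: (51, 32) + (24, 21). λ = (21 - 32)/(24 - 51) ≡ 68/52 mod 79. 52⁻¹ ≡ 38 (mod 79) since 52·38 = 1976 ≡ 1, so λ ≡ 56.
  x = λ² - 51 - 24 = 3136 - 75 ≡ 59; y = λ·(51 - 59) - 32 ≡ 73. → (59, 73)
3H = (59, 73).
Finally 3G + 3H:
(19, 3) + (59, 73). λ = (73 - 3)/(59 - 19) ≡ 70/40 mod 79. 40⁻¹ ≡ 2 (mod 79), so λ ≡ 61.
  x = λ² - 19 - 59 = 3721 - 78 ≡ 9; y = λ·(19 - 9) - 3 ≡ 54. → (9, 54)

(9, 54)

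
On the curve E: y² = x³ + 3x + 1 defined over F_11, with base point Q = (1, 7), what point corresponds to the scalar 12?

(5, 8)

Repeated addition: build up to 12Q.
2Q: tangent at (1, 7): λ = (3·1² + 3)/(2·7) ≡ 6/3. 3⁻¹ ≡ 4 (mod 11) since 3·4 = 12 ≡ 1, so λ ≡ 6·4 ≡ 2.
  x = λ² - 1 - 1 = 4 - 2 ≡ 2; y = λ·(1 - 2) - 7 ≡ 2. → (2, 2)
3Q: (2, 2) + (1, 7). λ = (7 - 2)/(1 - 2) ≡ 5/10 mod 11. 10⁻¹ ≡ 10 (mod 11), so λ ≡ 6.
  x = λ² - 2 - 1 = 36 - 3 ≡ 0; y = λ·(2 - 0) - 2 ≡ 10. → (0, 10)
4Q: (0, 10) + (1, 7). λ = (7 - 10)/(1 - 0) ≡ 8/1 mod 11. 1⁻¹ ≡ 1 (mod 11), so λ ≡ 8.
  x = λ² - 0 - 1 = 64 - 1 ≡ 8; y = λ·(0 - 8) - 10 ≡ 3. → (8, 3)
5Q: (8, 3) + (1, 7). λ = (7 - 3)/(1 - 8) ≡ 4/4 mod 11. 4⁻¹ ≡ 3 (mod 11), so λ ≡ 1.
  x = λ² - 8 - 1 = 1 - 9 ≡ 3; y = λ·(8 - 3) - 3 ≡ 2. → (3, 2)
6Q: (3, 2) + (1, 7). λ = (7 - 2)/(1 - 3) ≡ 5/9 mod 11. 9⁻¹ ≡ 5 (mod 11), so λ ≡ 3.
  x = λ² - 3 - 1 = 9 - 4 ≡ 5; y = λ·(3 - 5) - 2 ≡ 3. → (5, 3)
7Q: (5, 3) + (1, 7). λ = (7 - 3)/(1 - 5) ≡ 4/7 mod 11. 7⁻¹ ≡ 8 (mod 11) since 7·8 = 56 ≡ 1, so λ ≡ 10.
  x = λ² - 5 - 1 = 100 - 6 ≡ 6; y = λ·(5 - 6) - 3 ≡ 9. → (6, 9)
8Q: (6, 9) + (1, 7). λ = (7 - 9)/(1 - 6) ≡ 9/6 mod 11. 6⁻¹ ≡ 2 (mod 11), so λ ≡ 7.
  x = λ² - 6 - 1 = 49 - 7 ≡ 9; y = λ·(6 - 9) - 9 ≡ 3. → (9, 3)
9Q: (9, 3) + (1, 7). λ = (7 - 3)/(1 - 9) ≡ 4/3 mod 11. 3⁻¹ ≡ 4 (mod 11), so λ ≡ 5.
  x = λ² - 9 - 1 = 25 - 10 ≡ 4; y = λ·(9 - 4) - 3 ≡ 0. → (4, 0)
10Q: (4, 0) + (1, 7). λ = (7 - 0)/(1 - 4) ≡ 7/8 mod 11. 8⁻¹ ≡ 7 (mod 11) since 8·7 = 56 ≡ 1, so λ ≡ 5.
  x = λ² - 4 - 1 = 25 - 5 ≡ 9; y = λ·(4 - 9) - 0 ≡ 8. → (9, 8)
11Q: (9, 8) + (1, 7). λ = (7 - 8)/(1 - 9) ≡ 10/3 mod 11. 3⁻¹ ≡ 4 (mod 11), so λ ≡ 7.
  x = λ² - 9 - 1 = 49 - 10 ≡ 6; y = λ·(9 - 6) - 8 ≡ 2. → (6, 2)
12Q: (6, 2) + (1, 7). λ = (7 - 2)/(1 - 6) ≡ 5/6 mod 11. 6⁻¹ ≡ 2 (mod 11), so λ ≡ 10.
  x = λ² - 6 - 1 = 100 - 7 ≡ 5; y = λ·(6 - 5) - 2 ≡ 8. → (5, 8)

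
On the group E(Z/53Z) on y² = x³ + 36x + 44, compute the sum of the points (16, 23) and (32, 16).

(29, 39)

(16, 23) + (32, 16). λ = (16 - 23)/(32 - 16) ≡ 46/16 mod 53. 16⁻¹ ≡ 10 (mod 53) since 16·10 = 160 ≡ 1, so λ ≡ 36.
  x = λ² - 16 - 32 = 1296 - 48 ≡ 29; y = λ·(16 - 29) - 23 ≡ 39. → (29, 39)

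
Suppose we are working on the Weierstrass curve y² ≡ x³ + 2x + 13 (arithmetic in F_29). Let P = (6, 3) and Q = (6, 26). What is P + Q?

The two points share x = 6 and their y-coordinates satisfy 3 + 26 ≡ 0 (mod 29), so they are inverses. Their sum is 𝒪.

O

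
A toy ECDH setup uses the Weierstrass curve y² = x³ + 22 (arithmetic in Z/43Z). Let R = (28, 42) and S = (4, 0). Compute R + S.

(6, 18)

(28, 42) + (4, 0). λ = (0 - 42)/(4 - 28) ≡ 1/19 mod 43. 19⁻¹ ≡ 34 (mod 43), so λ ≡ 34.
  x = λ² - 28 - 4 = 1156 - 32 ≡ 6; y = λ·(28 - 6) - 42 ≡ 18. → (6, 18)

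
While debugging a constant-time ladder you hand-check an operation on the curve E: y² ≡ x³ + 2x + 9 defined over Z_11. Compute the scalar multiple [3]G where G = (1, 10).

(4, 9)

Repeated addition: build up to 3G.
2G: tangent at (1, 10): λ = (3·1² + 2)/(2·10) ≡ 5/9. 9⁻¹ ≡ 5 (mod 11), so λ ≡ 5·5 ≡ 3.
  x = λ² - 1 - 1 = 9 - 2 ≡ 7; y = λ·(1 - 7) - 10 ≡ 5. → (7, 5)
3G: (7, 5) + (1, 10). λ = (10 - 5)/(1 - 7) ≡ 5/5 mod 11. 5⁻¹ ≡ 9 (mod 11) since 5·9 = 45 ≡ 1, so λ ≡ 1.
  x = λ² - 7 - 1 = 1 - 8 ≡ 4; y = λ·(7 - 4) - 5 ≡ 9. → (4, 9)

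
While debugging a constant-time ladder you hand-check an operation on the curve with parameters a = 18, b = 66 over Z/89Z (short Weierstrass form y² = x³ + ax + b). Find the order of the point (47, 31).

2P: tangent at (47, 31): λ = (3·47² + 18)/(2·31) ≡ 59/62. 62⁻¹ ≡ 56 (mod 89), so λ ≡ 59·56 ≡ 11.
  x = λ² - 47 - 47 = 121 - 94 ≡ 27; y = λ·(47 - 27) - 31 ≡ 11. → (27, 11)
3P: (27, 11) + (47, 31). λ = (31 - 11)/(47 - 27) ≡ 20/20 mod 89. 20⁻¹ ≡ 49 (mod 89), so λ ≡ 1.
  x = λ² - 27 - 47 = 1 - 74 ≡ 16; y = λ·(27 - 16) - 11 ≡ 0. → (16, 0)
4P: (16, 0) + (47, 31). λ = (31 - 0)/(47 - 16) ≡ 31/31 mod 89. 31⁻¹ ≡ 23 (mod 89), so λ ≡ 1.
  x = λ² - 16 - 47 = 1 - 63 ≡ 27; y = λ·(16 - 27) - 0 ≡ 78. → (27, 78)
5P: (27, 78) + (47, 31). λ = (31 - 78)/(47 - 27) ≡ 42/20 mod 89. 20⁻¹ ≡ 49 (mod 89), so λ ≡ 11.
  x = λ² - 27 - 47 = 121 - 74 ≡ 47; y = λ·(27 - 47) - 78 ≡ 58. → (47, 58)
6P: (47, 58) + (47, 31): same x and y₁ ≡ -y₂, so the sum is ∞.
6P = ∞, so the order is 6.

6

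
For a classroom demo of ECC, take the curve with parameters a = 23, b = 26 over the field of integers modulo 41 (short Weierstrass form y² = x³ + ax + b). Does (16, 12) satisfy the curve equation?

y² = 12² ≡ 21; x³ + 23x + 26 = 4490 ≡ 21 (mod 41). 21 = 21.

yes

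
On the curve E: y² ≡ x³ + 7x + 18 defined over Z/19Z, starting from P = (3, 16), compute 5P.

(12, 14)

Double-and-add on 5 = (101)₂. Start with P = (3, 16) for the leading 1-bit.
double: tangent at (3, 16): λ = (3·3² + 7)/(2·16) ≡ 15/13. 13⁻¹ ≡ 3 (mod 19) since 13·3 = 39 ≡ 1, so λ ≡ 15·3 ≡ 7.
  x = λ² - 3 - 3 = 49 - 6 ≡ 5; y = λ·(3 - 5) - 16 ≡ 8. → (5, 8)
double: tangent at (5, 8): λ = (3·5² + 7)/(2·8) ≡ 6/16. 16⁻¹ ≡ 6 (mod 19) since 16·6 = 96 ≡ 1, so λ ≡ 6·6 ≡ 17.
  x = λ² - 5 - 5 = 289 - 10 ≡ 13; y = λ·(5 - 13) - 8 ≡ 8. → (13, 8)
add P: (13, 8) + (3, 16). λ = (16 - 8)/(3 - 13) ≡ 8/9 mod 19. 9⁻¹ ≡ 17 (mod 19), so λ ≡ 3.
  x = λ² - 13 - 3 = 9 - 16 ≡ 12; y = λ·(13 - 12) - 8 ≡ 14. → (12, 14)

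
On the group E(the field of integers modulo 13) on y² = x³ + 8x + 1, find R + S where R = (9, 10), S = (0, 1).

(9, 10) + (0, 1). λ = (1 - 10)/(0 - 9) ≡ 4/4 mod 13. 4⁻¹ ≡ 10 (mod 13), so λ ≡ 1.
  x = λ² - 9 - 0 = 1 - 9 ≡ 5; y = λ·(9 - 5) - 10 ≡ 7. → (5, 7)

(5, 7)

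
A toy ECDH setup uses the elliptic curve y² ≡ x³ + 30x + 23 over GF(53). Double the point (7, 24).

(35, 45)

tangent at (7, 24): λ = (3·7² + 30)/(2·24) ≡ 18/48. 48⁻¹ ≡ 21 (mod 53) since 48·21 = 1008 ≡ 1, so λ ≡ 18·21 ≡ 7.
  x = λ² - 7 - 7 = 49 - 14 ≡ 35; y = λ·(7 - 35) - 24 ≡ 45. → (35, 45)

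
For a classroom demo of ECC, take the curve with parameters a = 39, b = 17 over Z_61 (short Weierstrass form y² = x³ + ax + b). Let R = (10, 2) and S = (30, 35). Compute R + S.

(1, 22)

(10, 2) + (30, 35). λ = (35 - 2)/(30 - 10) ≡ 33/20 mod 61. 20⁻¹ ≡ 58 (mod 61), so λ ≡ 23.
  x = λ² - 10 - 30 = 529 - 40 ≡ 1; y = λ·(10 - 1) - 2 ≡ 22. → (1, 22)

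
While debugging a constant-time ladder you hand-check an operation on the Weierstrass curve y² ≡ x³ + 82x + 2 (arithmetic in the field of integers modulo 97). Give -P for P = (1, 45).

-(1, 45) = (1, -45 mod 97) = (1, 52).

(1, 52)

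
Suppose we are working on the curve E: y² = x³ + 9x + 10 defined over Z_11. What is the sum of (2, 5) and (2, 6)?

The two points share x = 2 and their y-coordinates satisfy 5 + 6 ≡ 0 (mod 11), so they are inverses. Their sum is the point at infinity.

O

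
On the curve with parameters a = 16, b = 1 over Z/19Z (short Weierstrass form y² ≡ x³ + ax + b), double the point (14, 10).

tangent at (14, 10): λ = (3·14² + 16)/(2·10) ≡ 15/1. 1⁻¹ ≡ 1 (mod 19), so λ ≡ 15·1 ≡ 15.
  x = λ² - 14 - 14 = 225 - 28 ≡ 7; y = λ·(14 - 7) - 10 ≡ 0. → (7, 0)

(7, 0)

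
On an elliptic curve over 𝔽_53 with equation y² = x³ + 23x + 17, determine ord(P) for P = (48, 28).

6

2P: tangent at (48, 28): λ = (3·48² + 23)/(2·28) ≡ 45/3. 3⁻¹ ≡ 18 (mod 53), so λ ≡ 45·18 ≡ 15.
  x = λ² - 48 - 48 = 225 - 96 ≡ 23; y = λ·(48 - 23) - 28 ≡ 29. → (23, 29)
3P: (23, 29) + (48, 28). λ = (28 - 29)/(48 - 23) ≡ 52/25 mod 53. 25⁻¹ ≡ 17 (mod 53), so λ ≡ 36.
  x = λ² - 23 - 48 = 1296 - 71 ≡ 6; y = λ·(23 - 6) - 29 ≡ 0. → (6, 0)
4P: (6, 0) + (48, 28). λ = (28 - 0)/(48 - 6) ≡ 28/42 mod 53. 42⁻¹ ≡ 24 (mod 53) since 42·24 = 1008 ≡ 1, so λ ≡ 36.
  x = λ² - 6 - 48 = 1296 - 54 ≡ 23; y = λ·(6 - 23) - 0 ≡ 24. → (23, 24)
5P: (23, 24) + (48, 28). λ = (28 - 24)/(48 - 23) ≡ 4/25 mod 53. 25⁻¹ ≡ 17 (mod 53) since 25·17 = 425 ≡ 1, so λ ≡ 15.
  x = λ² - 23 - 48 = 225 - 71 ≡ 48; y = λ·(23 - 48) - 24 ≡ 25. → (48, 25)
6P: (48, 25) + (48, 28): same x and y₁ ≡ -y₂, so the sum is O.
6P = O, so the order is 6.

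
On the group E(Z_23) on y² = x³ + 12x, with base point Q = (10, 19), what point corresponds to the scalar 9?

Repeated addition: build up to 9Q.
2Q: tangent at (10, 19): λ = (3·10² + 12)/(2·19) ≡ 13/15. 15⁻¹ ≡ 20 (mod 23), so λ ≡ 13·20 ≡ 7.
  x = λ² - 10 - 10 = 49 - 20 ≡ 6; y = λ·(10 - 6) - 19 ≡ 9. → (6, 9)
3Q: (6, 9) + (10, 19). λ = (19 - 9)/(10 - 6) ≡ 10/4 mod 23. 4⁻¹ ≡ 6 (mod 23), so λ ≡ 14.
  x = λ² - 6 - 10 = 196 - 16 ≡ 19; y = λ·(6 - 19) - 9 ≡ 16. → (19, 16)
4Q: (19, 16) + (10, 19). λ = (19 - 16)/(10 - 19) ≡ 3/14 mod 23. 14⁻¹ ≡ 5 (mod 23), so λ ≡ 15.
  x = λ² - 19 - 10 = 225 - 29 ≡ 12; y = λ·(19 - 12) - 16 ≡ 20. → (12, 20)
5Q: (12, 20) + (10, 19). λ = (19 - 20)/(10 - 12) ≡ 22/21 mod 23. 21⁻¹ ≡ 11 (mod 23), so λ ≡ 12.
  x = λ² - 12 - 10 = 144 - 22 ≡ 7; y = λ·(12 - 7) - 20 ≡ 17. → (7, 17)
6Q: (7, 17) + (10, 19). λ = (19 - 17)/(10 - 7) ≡ 2/3 mod 23. 3⁻¹ ≡ 8 (mod 23), so λ ≡ 16.
  x = λ² - 7 - 10 = 256 - 17 ≡ 9; y = λ·(7 - 9) - 17 ≡ 20. → (9, 20)
7Q: (9, 20) + (10, 19). λ = (19 - 20)/(10 - 9) ≡ 22/1 mod 23. 1⁻¹ ≡ 1 (mod 23) since 1·1 = 1 ≡ 1, so λ ≡ 22.
  x = λ² - 9 - 10 = 484 - 19 ≡ 5; y = λ·(9 - 5) - 20 ≡ 22. → (5, 22)
8Q: (5, 22) + (10, 19). λ = (19 - 22)/(10 - 5) ≡ 20/5 mod 23. 5⁻¹ ≡ 14 (mod 23), so λ ≡ 4.
  x = λ² - 5 - 10 = 16 - 15 ≡ 1; y = λ·(5 - 1) - 22 ≡ 17. → (1, 17)
9Q: (1, 17) + (10, 19). λ = (19 - 17)/(10 - 1) ≡ 2/9 mod 23. 9⁻¹ ≡ 18 (mod 23), so λ ≡ 13.
  x = λ² - 1 - 10 = 169 - 11 ≡ 20; y = λ·(1 - 20) - 17 ≡ 12. → (20, 12)

(20, 12)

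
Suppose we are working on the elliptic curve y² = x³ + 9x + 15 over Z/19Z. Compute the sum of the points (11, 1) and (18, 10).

(11, 1) + (18, 10). λ = (10 - 1)/(18 - 11) ≡ 9/7 mod 19. 7⁻¹ ≡ 11 (mod 19), so λ ≡ 4.
  x = λ² - 11 - 18 = 16 - 29 ≡ 6; y = λ·(11 - 6) - 1 ≡ 0. → (6, 0)

(6, 0)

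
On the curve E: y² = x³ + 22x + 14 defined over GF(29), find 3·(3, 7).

Write Q = (3, 7).
Repeated addition: build up to 3Q.
2Q: tangent at (3, 7): λ = (3·3² + 22)/(2·7) ≡ 20/14. 14⁻¹ ≡ 27 (mod 29), so λ ≡ 20·27 ≡ 18.
  x = λ² - 3 - 3 = 324 - 6 ≡ 28; y = λ·(3 - 28) - 7 ≡ 7. → (28, 7)
3Q: (28, 7) + (3, 7). λ = (7 - 7)/(3 - 28) ≡ 0/4 mod 29. 4⁻¹ ≡ 22 (mod 29), so λ ≡ 0.
  x = λ² - 28 - 3 = 0 - 31 ≡ 27; y = λ·(28 - 27) - 7 ≡ 22. → (27, 22)

(27, 22)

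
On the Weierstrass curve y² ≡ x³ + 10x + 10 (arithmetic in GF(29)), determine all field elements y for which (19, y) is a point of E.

x³ + 10x + 10 = 7059 ≡ 12 (mod 29).
12 is a non-residue mod 29; no y exists.

none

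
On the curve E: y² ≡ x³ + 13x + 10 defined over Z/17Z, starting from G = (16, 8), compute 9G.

Double-and-add on 9 = (1001)₂. Start with G = (16, 8) for the leading 1-bit.
double: tangent at (16, 8): λ = (3·16² + 13)/(2·8) ≡ 16/16. 16⁻¹ ≡ 16 (mod 17), so λ ≡ 16·16 ≡ 1.
  x = λ² - 16 - 16 = 1 - 32 ≡ 3; y = λ·(16 - 3) - 8 ≡ 5. → (3, 5)
double: tangent at (3, 5): λ = (3·3² + 13)/(2·5) ≡ 6/10. 10⁻¹ ≡ 12 (mod 17), so λ ≡ 6·12 ≡ 4.
  x = λ² - 3 - 3 = 16 - 6 ≡ 10; y = λ·(3 - 10) - 5 ≡ 1. → (10, 1)
double: tangent at (10, 1): λ = (3·10² + 13)/(2·1) ≡ 7/2. 2⁻¹ ≡ 9 (mod 17), so λ ≡ 7·9 ≡ 12.
  x = λ² - 10 - 10 = 144 - 20 ≡ 5; y = λ·(10 - 5) - 1 ≡ 8. → (5, 8)
add G: (5, 8) + (16, 8). λ = (8 - 8)/(16 - 5) ≡ 0/11 mod 17. 11⁻¹ ≡ 14 (mod 17), so λ ≡ 0.
  x = λ² - 5 - 16 = 0 - 21 ≡ 13; y = λ·(5 - 13) - 8 ≡ 9. → (13, 9)

(13, 9)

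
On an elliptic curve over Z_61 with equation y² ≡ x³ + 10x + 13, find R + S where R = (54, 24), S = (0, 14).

(54, 24) + (0, 14). λ = (14 - 24)/(0 - 54) ≡ 51/7 mod 61. 7⁻¹ ≡ 35 (mod 61), so λ ≡ 16.
  x = λ² - 54 - 0 = 256 - 54 ≡ 19; y = λ·(54 - 19) - 24 ≡ 48. → (19, 48)

(19, 48)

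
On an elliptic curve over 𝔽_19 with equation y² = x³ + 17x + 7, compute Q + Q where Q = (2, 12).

(0, 11)

tangent at (2, 12): λ = (3·2² + 17)/(2·12) ≡ 10/5. 5⁻¹ ≡ 4 (mod 19), so λ ≡ 10·4 ≡ 2.
  x = λ² - 2 - 2 = 4 - 4 ≡ 0; y = λ·(2 - 0) - 12 ≡ 11. → (0, 11)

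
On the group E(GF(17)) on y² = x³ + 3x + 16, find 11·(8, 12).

(15, 11)

Write G = (8, 12).
Repeated addition: build up to 11G.
2G: tangent at (8, 12): λ = (3·8² + 3)/(2·12) ≡ 8/7. 7⁻¹ ≡ 5 (mod 17), so λ ≡ 8·5 ≡ 6.
  x = λ² - 8 - 8 = 36 - 16 ≡ 3; y = λ·(8 - 3) - 12 ≡ 1. → (3, 1)
3G: (3, 1) + (8, 12). λ = (12 - 1)/(8 - 3) ≡ 11/5 mod 17. 5⁻¹ ≡ 7 (mod 17), so λ ≡ 9.
  x = λ² - 3 - 8 = 81 - 11 ≡ 2; y = λ·(3 - 2) - 1 ≡ 8. → (2, 8)
4G: (2, 8) + (8, 12). λ = (12 - 8)/(8 - 2) ≡ 4/6 mod 17. 6⁻¹ ≡ 3 (mod 17) since 6·3 = 18 ≡ 1, so λ ≡ 12.
  x = λ² - 2 - 8 = 144 - 10 ≡ 15; y = λ·(2 - 15) - 8 ≡ 6. → (15, 6)
5G: (15, 6) + (8, 12). λ = (12 - 6)/(8 - 15) ≡ 6/10 mod 17. 10⁻¹ ≡ 12 (mod 17), so λ ≡ 4.
  x = λ² - 15 - 8 = 16 - 23 ≡ 10; y = λ·(15 - 10) - 6 ≡ 14. → (10, 14)
6G: (10, 14) + (8, 12). λ = (12 - 14)/(8 - 10) ≡ 15/15 mod 17. 15⁻¹ ≡ 8 (mod 17) since 15·8 = 120 ≡ 1, so λ ≡ 1.
  x = λ² - 10 - 8 = 1 - 18 ≡ 0; y = λ·(10 - 0) - 14 ≡ 13. → (0, 13)
7G: (0, 13) + (8, 12). λ = (12 - 13)/(8 - 0) ≡ 16/8 mod 17. 8⁻¹ ≡ 15 (mod 17), so λ ≡ 2.
  x = λ² - 0 - 8 = 4 - 8 ≡ 13; y = λ·(0 - 13) - 13 ≡ 12. → (13, 12)
8G: (13, 12) + (8, 12). λ = (12 - 12)/(8 - 13) ≡ 0/12 mod 17. 12⁻¹ ≡ 10 (mod 17), so λ ≡ 0.
  x = λ² - 13 - 8 = 0 - 21 ≡ 13; y = λ·(13 - 13) - 12 ≡ 5. → (13, 5)
9G: (13, 5) + (8, 12). λ = (12 - 5)/(8 - 13) ≡ 7/12 mod 17. 12⁻¹ ≡ 10 (mod 17) since 12·10 = 120 ≡ 1, so λ ≡ 2.
  x = λ² - 13 - 8 = 4 - 21 ≡ 0; y = λ·(13 - 0) - 5 ≡ 4. → (0, 4)
10G: (0, 4) + (8, 12). λ = (12 - 4)/(8 - 0) ≡ 8/8 mod 17. 8⁻¹ ≡ 15 (mod 17), so λ ≡ 1.
  x = λ² - 0 - 8 = 1 - 8 ≡ 10; y = λ·(0 - 10) - 4 ≡ 3. → (10, 3)
11G: (10, 3) + (8, 12). λ = (12 - 3)/(8 - 10) ≡ 9/15 mod 17. 15⁻¹ ≡ 8 (mod 17) since 15·8 = 120 ≡ 1, so λ ≡ 4.
  x = λ² - 10 - 8 = 16 - 18 ≡ 15; y = λ·(10 - 15) - 3 ≡ 11. → (15, 11)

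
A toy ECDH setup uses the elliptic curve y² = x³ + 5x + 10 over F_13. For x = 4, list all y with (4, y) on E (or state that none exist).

x³ + 5x + 10 = 94 ≡ 3 (mod 13).
Square roots of 3 mod 13: 4 and 9 (since 4² = 16 ≡ 3).

4, 9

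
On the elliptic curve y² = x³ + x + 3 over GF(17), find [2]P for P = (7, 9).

tangent at (7, 9): λ = (3·7² + 1)/(2·9) ≡ 12/1. 1⁻¹ ≡ 1 (mod 17), so λ ≡ 12·1 ≡ 12.
  x = λ² - 7 - 7 = 144 - 14 ≡ 11; y = λ·(7 - 11) - 9 ≡ 11. → (11, 11)

(11, 11)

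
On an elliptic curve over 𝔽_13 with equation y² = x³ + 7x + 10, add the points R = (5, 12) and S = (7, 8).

(5, 12) + (7, 8). λ = (8 - 12)/(7 - 5) ≡ 9/2 mod 13. 2⁻¹ ≡ 7 (mod 13), so λ ≡ 11.
  x = λ² - 5 - 7 = 121 - 12 ≡ 5; y = λ·(5 - 5) - 12 ≡ 1. → (5, 1)

(5, 1)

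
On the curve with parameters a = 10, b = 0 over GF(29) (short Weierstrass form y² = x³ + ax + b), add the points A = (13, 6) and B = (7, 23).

(13, 6) + (7, 23). λ = (23 - 6)/(7 - 13) ≡ 17/23 mod 29. 23⁻¹ ≡ 24 (mod 29) since 23·24 = 552 ≡ 1, so λ ≡ 2.
  x = λ² - 13 - 7 = 4 - 20 ≡ 13; y = λ·(13 - 13) - 6 ≡ 23. → (13, 23)

(13, 23)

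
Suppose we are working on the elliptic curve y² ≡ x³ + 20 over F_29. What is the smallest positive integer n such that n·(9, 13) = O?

2P: tangent at (9, 13): λ = (3·9² + 0)/(2·13) ≡ 11/26. 26⁻¹ ≡ 19 (mod 29), so λ ≡ 11·19 ≡ 6.
  x = λ² - 9 - 9 = 36 - 18 ≡ 18; y = λ·(9 - 18) - 13 ≡ 20. → (18, 20)
3P: (18, 20) + (9, 13). λ = (13 - 20)/(9 - 18) ≡ 22/20 mod 29. 20⁻¹ ≡ 16 (mod 29), so λ ≡ 4.
  x = λ² - 18 - 9 = 16 - 27 ≡ 18; y = λ·(18 - 18) - 20 ≡ 9. → (18, 9)
4P: (18, 9) + (9, 13). λ = (13 - 9)/(9 - 18) ≡ 4/20 mod 29. 20⁻¹ ≡ 16 (mod 29) since 20·16 = 320 ≡ 1, so λ ≡ 6.
  x = λ² - 18 - 9 = 36 - 27 ≡ 9; y = λ·(18 - 9) - 9 ≡ 16. → (9, 16)
5P: (9, 16) + (9, 13): same x and y₁ ≡ -y₂, so the sum is O.
5P = O, so the order is 5.

5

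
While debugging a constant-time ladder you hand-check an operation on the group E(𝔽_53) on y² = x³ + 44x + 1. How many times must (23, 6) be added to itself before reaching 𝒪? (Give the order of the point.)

12

2P: tangent at (23, 6): λ = (3·23² + 44)/(2·6) ≡ 41/12. 12⁻¹ ≡ 31 (mod 53), so λ ≡ 41·31 ≡ 52.
  x = λ² - 23 - 23 = 2704 - 46 ≡ 8; y = λ·(23 - 8) - 6 ≡ 32. → (8, 32)
3P: (8, 32) + (23, 6). λ = (6 - 32)/(23 - 8) ≡ 27/15 mod 53. 15⁻¹ ≡ 46 (mod 53), so λ ≡ 23.
  x = λ² - 8 - 23 = 529 - 31 ≡ 21; y = λ·(8 - 21) - 32 ≡ 40. → (21, 40)
4P: (21, 40) + (23, 6). λ = (6 - 40)/(23 - 21) ≡ 19/2 mod 53. 2⁻¹ ≡ 27 (mod 53) since 2·27 = 54 ≡ 1, so λ ≡ 36.
  x = λ² - 21 - 23 = 1296 - 44 ≡ 33; y = λ·(21 - 33) - 40 ≡ 5. → (33, 5)
5P: (33, 5) + (23, 6). λ = (6 - 5)/(23 - 33) ≡ 1/43 mod 53. 43⁻¹ ≡ 37 (mod 53), so λ ≡ 37.
  x = λ² - 33 - 23 = 1369 - 56 ≡ 41; y = λ·(33 - 41) - 5 ≡ 17. → (41, 17)
6P: (41, 17) + (23, 6). λ = (6 - 17)/(23 - 41) ≡ 42/35 mod 53. 35⁻¹ ≡ 50 (mod 53), so λ ≡ 33.
  x = λ² - 41 - 23 = 1089 - 64 ≡ 18; y = λ·(41 - 18) - 17 ≡ 0. → (18, 0)
7P: (18, 0) + (23, 6). λ = (6 - 0)/(23 - 18) ≡ 6/5 mod 53. 5⁻¹ ≡ 32 (mod 53), so λ ≡ 33.
  x = λ² - 18 - 23 = 1089 - 41 ≡ 41; y = λ·(18 - 41) - 0 ≡ 36. → (41, 36)
8P: (41, 36) + (23, 6). λ = (6 - 36)/(23 - 41) ≡ 23/35 mod 53. 35⁻¹ ≡ 50 (mod 53), so λ ≡ 37.
  x = λ² - 41 - 23 = 1369 - 64 ≡ 33; y = λ·(41 - 33) - 36 ≡ 48. → (33, 48)
9P: (33, 48) + (23, 6). λ = (6 - 48)/(23 - 33) ≡ 11/43 mod 53. 43⁻¹ ≡ 37 (mod 53) since 43·37 = 1591 ≡ 1, so λ ≡ 36.
  x = λ² - 33 - 23 = 1296 - 56 ≡ 21; y = λ·(33 - 21) - 48 ≡ 13. → (21, 13)
10P: (21, 13) + (23, 6). λ = (6 - 13)/(23 - 21) ≡ 46/2 mod 53. 2⁻¹ ≡ 27 (mod 53) since 2·27 = 54 ≡ 1, so λ ≡ 23.
  x = λ² - 21 - 23 = 529 - 44 ≡ 8; y = λ·(21 - 8) - 13 ≡ 21. → (8, 21)
11P: (8, 21) + (23, 6). λ = (6 - 21)/(23 - 8) ≡ 38/15 mod 53. 15⁻¹ ≡ 46 (mod 53), so λ ≡ 52.
  x = λ² - 8 - 23 = 2704 - 31 ≡ 23; y = λ·(8 - 23) - 21 ≡ 47. → (23, 47)
12P: (23, 47) + (23, 6): same x and y₁ ≡ -y₂, so the sum is 𝒪.
12P = 𝒪, so the order is 12.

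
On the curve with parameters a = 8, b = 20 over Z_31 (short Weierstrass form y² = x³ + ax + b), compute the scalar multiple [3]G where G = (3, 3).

Repeated addition: build up to 3G.
2G: tangent at (3, 3): λ = (3·3² + 8)/(2·3) ≡ 4/6. 6⁻¹ ≡ 26 (mod 31), so λ ≡ 4·26 ≡ 11.
  x = λ² - 3 - 3 = 121 - 6 ≡ 22; y = λ·(3 - 22) - 3 ≡ 5. → (22, 5)
3G: (22, 5) + (3, 3). λ = (3 - 5)/(3 - 22) ≡ 29/12 mod 31. 12⁻¹ ≡ 13 (mod 31), so λ ≡ 5.
  x = λ² - 22 - 3 = 25 - 25 ≡ 0; y = λ·(22 - 0) - 5 ≡ 12. → (0, 12)

(0, 12)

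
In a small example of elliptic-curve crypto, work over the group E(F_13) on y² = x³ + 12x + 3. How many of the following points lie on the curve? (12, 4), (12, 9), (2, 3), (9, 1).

(12, 4): 4² ≡ 3, rhs ≡ 3 → on.
(12, 9): 9² ≡ 3, rhs ≡ 3 → on.
(2, 3): 3² ≡ 9, rhs ≡ 9 → on.
(9, 1): 1² ≡ 1, rhs ≡ 8 → off.

3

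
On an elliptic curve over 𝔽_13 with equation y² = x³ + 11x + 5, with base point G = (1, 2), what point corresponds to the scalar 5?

Double-and-add on 5 = (101)₂. Start with G = (1, 2) for the leading 1-bit.
double: tangent at (1, 2): λ = (3·1² + 11)/(2·2) ≡ 1/4. 4⁻¹ ≡ 10 (mod 13), so λ ≡ 1·10 ≡ 10.
  x = λ² - 1 - 1 = 100 - 2 ≡ 7; y = λ·(1 - 7) - 2 ≡ 3. → (7, 3)
double: tangent at (7, 3): λ = (3·7² + 11)/(2·3) ≡ 2/6. 6⁻¹ ≡ 11 (mod 13), so λ ≡ 2·11 ≡ 9.
  x = λ² - 7 - 7 = 81 - 14 ≡ 2; y = λ·(7 - 2) - 3 ≡ 3. → (2, 3)
add G: (2, 3) + (1, 2). λ = (2 - 3)/(1 - 2) ≡ 12/12 mod 13. 12⁻¹ ≡ 12 (mod 13), so λ ≡ 1.
  x = λ² - 2 - 1 = 1 - 3 ≡ 11; y = λ·(2 - 11) - 3 ≡ 1. → (11, 1)

(11, 1)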